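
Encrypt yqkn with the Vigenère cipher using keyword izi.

gpsv

Repeat the key across the message: izii
y(24)+i(8): 32≡6 → g
q(16)+z(25): 41≡15 → p
k(10)+i(8): 18 → s
n(13)+i(8): 21 → v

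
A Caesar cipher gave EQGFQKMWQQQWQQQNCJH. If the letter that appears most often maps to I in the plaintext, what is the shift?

The most frequent ciphertext letter is Q (appears 8 times).
Q is position 16; I is position 8.
Shift = 8.

8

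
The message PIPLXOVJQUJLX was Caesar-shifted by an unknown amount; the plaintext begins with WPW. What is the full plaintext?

From the crib: P(15)−W(22)=-7≡19, so the shift is 19.
Subtract 19 from each ciphertext letter:
P(15): 15−19=-4≡22 → W
I(8): 8−19=-11≡15 → P
P(15): 15−19=-4≡22 → W
L(11): 11−19=-8≡18 → S
X(23): 23−19=4 → E
O(14): 14−19=-5≡21 → V
V(21): 21−19=2 → C
J(9): 9−19=-10≡16 → Q
Q(16): 16−19=-3≡23 → X
U(20): 20−19=1 → B
J(9): 9−19=-10≡16 → Q
L(11): 11−19=-8≡18 → S
X(23): 23−19=4 → E

WPWSEVCQXBQSE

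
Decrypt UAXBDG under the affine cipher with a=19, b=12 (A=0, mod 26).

KYRJFM

The inverse of 19 mod 26 is 11, since 19·11=209≡1. Apply D(y)=11·(y−12) mod 26:
U(20): 11·(20−12)=88≡10 → K
A(0): 11·(0−12)=-132≡24 → Y
X(23): 11·(23−12)=121≡17 → R
B(1): 11·(1−12)=-121≡9 → J
D(3): 11·(3−12)=-99≡5 → F
G(6): 11·(6−12)=-66≡12 → M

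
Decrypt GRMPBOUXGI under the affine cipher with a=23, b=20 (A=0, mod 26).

WBUTPCAZWE

The inverse of 23 mod 26 is 17, since 23·17=391≡1. Apply D(y)=17·(y−20) mod 26:
G(6): 17·(6−20)=-238≡22 → W
R(17): 17·(17−20)=-51≡1 → B
M(12): 17·(12−20)=-136≡20 → U
P(15): 17·(15−20)=-85≡19 → T
B(1): 17·(1−20)=-323≡15 → P
O(14): 17·(14−20)=-102≡2 → C
U(20): 17·(20−20)=0 → A
X(23): 17·(23−20)=51≡25 → Z
G(6): 17·(6−20)=-238≡22 → W
I(8): 17·(8−20)=-204≡4 → E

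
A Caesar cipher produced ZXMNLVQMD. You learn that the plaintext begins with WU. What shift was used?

From the crib: Z(25)−W(22)=3, so the shift is 3.

3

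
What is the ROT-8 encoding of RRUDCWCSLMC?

R(17): 17+8=25 → Z
R(17): 17+8=25 → Z
U(20): 20+8=28≡2 → C
D(3): 3+8=11 → L
C(2): 2+8=10 → K
W(22): 22+8=30≡4 → E
C(2): 2+8=10 → K
S(18): 18+8=26≡0 → A
L(11): 11+8=19 → T
M(12): 12+8=20 → U
C(2): 2+8=10 → K

ZZCLKEKATUK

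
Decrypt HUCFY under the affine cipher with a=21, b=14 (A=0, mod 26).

RESHY

The inverse of 21 mod 26 is 5, since 21·5=105≡1. Apply D(y)=5·(y−14) mod 26:
H(7): 5·(7−14)=-35≡17 → R
U(20): 5·(20−14)=30≡4 → E
C(2): 5·(2−14)=-60≡18 → S
F(5): 5·(5−14)=-45≡7 → H
Y(24): 5·(24−14)=50≡24 → Y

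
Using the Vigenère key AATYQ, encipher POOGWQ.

Repeat the key across the message: AATYQA
P(15)+A(0): 15 → P
O(14)+A(0): 14 → O
O(14)+T(19): 33≡7 → H
G(6)+Y(24): 30≡4 → E
W(22)+Q(16): 38≡12 → M
Q(16)+A(0): 16 → Q

POHEMQ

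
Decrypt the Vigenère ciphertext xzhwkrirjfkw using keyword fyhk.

sbamftbhehdm

Repeat the key across the ciphertext: fyhkfyhkfyhk
x(23)−f(5): 18 → s
z(25)−y(24): 1 → b
h(7)−h(7): 0 → a
w(22)−k(10): 12 → m
k(10)−f(5): 5 → f
r(17)−y(24): -7≡19 → t
i(8)−h(7): 1 → b
r(17)−k(10): 7 → h
j(9)−f(5): 4 → e
f(5)−y(24): -19≡7 → h
k(10)−h(7): 3 → d
w(22)−k(10): 12 → m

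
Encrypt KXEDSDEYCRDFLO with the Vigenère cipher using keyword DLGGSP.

NIKJKSHJIXVUOZ

Repeat the key across the message: DLGGSPDLGGSPDL
K(10)+D(3): 13 → N
X(23)+L(11): 34≡8 → I
E(4)+G(6): 10 → K
D(3)+G(6): 9 → J
S(18)+S(18): 36≡10 → K
D(3)+P(15): 18 → S
E(4)+D(3): 7 → H
Y(24)+L(11): 35≡9 → J
C(2)+G(6): 8 → I
R(17)+G(6): 23 → X
D(3)+S(18): 21 → V
F(5)+P(15): 20 → U
L(11)+D(3): 14 → O
O(14)+L(11): 25 → Z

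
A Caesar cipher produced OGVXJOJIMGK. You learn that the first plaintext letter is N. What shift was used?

1

From the crib: O(14)−N(13)=1, so the shift is 1.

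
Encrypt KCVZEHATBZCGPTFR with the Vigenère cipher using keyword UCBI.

EEWHYJBBVBDOJVGZ

Repeat the key across the message: UCBIUCBIUCBIUCBI
K(10)+U(20): 30≡4 → E
C(2)+C(2): 4 → E
V(21)+B(1): 22 → W
Z(25)+I(8): 33≡7 → H
E(4)+U(20): 24 → Y
H(7)+C(2): 9 → J
A(0)+B(1): 1 → B
T(19)+I(8): 27≡1 → B
B(1)+U(20): 21 → V
Z(25)+C(2): 27≡1 → B
C(2)+B(1): 3 → D
G(6)+I(8): 14 → O
P(15)+U(20): 35≡9 → J
T(19)+C(2): 21 → V
F(5)+B(1): 6 → G
R(17)+I(8): 25 → Z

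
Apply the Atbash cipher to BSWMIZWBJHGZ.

YHDNRADYQSTA

B(1) → Y(24)
S(18) → H(7)
W(22) → D(3)
M(12) → N(13)
I(8) → R(17)
Z(25) → A(0)
W(22) → D(3)
B(1) → Y(24)
J(9) → Q(16)
H(7) → S(18)
G(6) → T(19)
Z(25) → A(0)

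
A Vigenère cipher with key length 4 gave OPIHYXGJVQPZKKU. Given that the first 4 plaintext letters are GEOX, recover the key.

ILUK

Subtract each crib letter from the matching ciphertext letter (mod 26):
O(14)−G(6)=8 → I
P(15)−E(4)=11 → L
I(8)−O(14)=-6≡20 → U
H(7)−X(23)=-16≡10 → K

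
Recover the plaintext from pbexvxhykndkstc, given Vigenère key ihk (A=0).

Repeat the key across the ciphertext: ihkihkihkihkihk
p(15)−i(8): 7 → h
b(1)−h(7): -6≡20 → u
e(4)−k(10): -6≡20 → u
x(23)−i(8): 15 → p
v(21)−h(7): 14 → o
x(23)−k(10): 13 → n
h(7)−i(8): -1≡25 → z
y(24)−h(7): 17 → r
k(10)−k(10): 0 → a
n(13)−i(8): 5 → f
d(3)−h(7): -4≡22 → w
k(10)−k(10): 0 → a
s(18)−i(8): 10 → k
t(19)−h(7): 12 → m
c(2)−k(10): -8≡18 → s

huuponzrafwakms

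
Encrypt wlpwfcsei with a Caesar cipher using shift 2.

w(22): 22+2=24 → y
l(11): 11+2=13 → n
p(15): 15+2=17 → r
w(22): 22+2=24 → y
f(5): 5+2=7 → h
c(2): 2+2=4 → e
s(18): 18+2=20 → u
e(4): 4+2=6 → g
i(8): 8+2=10 → k

ynryheugk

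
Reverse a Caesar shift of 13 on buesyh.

b(1): 1−13=-12≡14 → o
u(20): 20−13=7 → h
e(4): 4−13=-9≡17 → r
s(18): 18−13=5 → f
y(24): 24−13=11 → l
h(7): 7−13=-6≡20 → u

ohrflu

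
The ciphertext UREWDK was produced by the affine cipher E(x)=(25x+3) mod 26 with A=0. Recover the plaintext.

The inverse of 25 mod 26 is 25, since 25·25=625≡1. Apply D(y)=25·(y−3) mod 26:
U(20): 25·(20−3)=425≡9 → J
R(17): 25·(17−3)=350≡12 → M
E(4): 25·(4−3)=25 → Z
W(22): 25·(22−3)=475≡7 → H
D(3): 25·(3−3)=0 → A
K(10): 25·(10−3)=175≡19 → T

JMZHAT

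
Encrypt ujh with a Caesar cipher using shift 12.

gvt

u(20): 20+12=32≡6 → g
j(9): 9+12=21 → v
h(7): 7+12=19 → t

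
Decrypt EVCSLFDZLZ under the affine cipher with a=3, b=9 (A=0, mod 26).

The inverse of 3 mod 26 is 9, since 3·9=27≡1. Apply D(y)=9·(y−9) mod 26:
E(4): 9·(4−9)=-45≡7 → H
V(21): 9·(21−9)=108≡4 → E
C(2): 9·(2−9)=-63≡15 → P
S(18): 9·(18−9)=81≡3 → D
L(11): 9·(11−9)=18 → S
F(5): 9·(5−9)=-36≡16 → Q
D(3): 9·(3−9)=-54≡24 → Y
Z(25): 9·(25−9)=144≡14 → O
L(11): 9·(11−9)=18 → S
Z(25): 9·(25−9)=144≡14 → O

HEPDSQYOSO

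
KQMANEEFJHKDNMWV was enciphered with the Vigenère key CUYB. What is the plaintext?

IWOZLKGEHNMCLSYU

Repeat the key across the ciphertext: CUYBCUYBCUYBCUYB
K(10)−C(2): 8 → I
Q(16)−U(20): -4≡22 → W
M(12)−Y(24): -12≡14 → O
A(0)−B(1): -1≡25 → Z
N(13)−C(2): 11 → L
E(4)−U(20): -16≡10 → K
E(4)−Y(24): -20≡6 → G
F(5)−B(1): 4 → E
J(9)−C(2): 7 → H
H(7)−U(20): -13≡13 → N
K(10)−Y(24): -14≡12 → M
D(3)−B(1): 2 → C
N(13)−C(2): 11 → L
M(12)−U(20): -8≡18 → S
W(22)−Y(24): -2≡24 → Y
V(21)−B(1): 20 → U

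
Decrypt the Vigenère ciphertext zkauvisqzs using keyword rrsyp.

Repeat the key across the ciphertext: rrsyprrsyp
z(25)−r(17): 8 → i
k(10)−r(17): -7≡19 → t
a(0)−s(18): -18≡8 → i
u(20)−y(24): -4≡22 → w
v(21)−p(15): 6 → g
i(8)−r(17): -9≡17 → r
s(18)−r(17): 1 → b
q(16)−s(18): -2≡24 → y
z(25)−y(24): 1 → b
s(18)−p(15): 3 → d

itiwgrbybd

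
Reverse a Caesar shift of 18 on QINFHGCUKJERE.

Q(16): 16−18=-2≡24 → Y
I(8): 8−18=-10≡16 → Q
N(13): 13−18=-5≡21 → V
F(5): 5−18=-13≡13 → N
H(7): 7−18=-11≡15 → P
G(6): 6−18=-12≡14 → O
C(2): 2−18=-16≡10 → K
U(20): 20−18=2 → C
K(10): 10−18=-8≡18 → S
J(9): 9−18=-9≡17 → R
E(4): 4−18=-14≡12 → M
R(17): 17−18=-1≡25 → Z
E(4): 4−18=-14≡12 → M

YQVNPOKCSRMZM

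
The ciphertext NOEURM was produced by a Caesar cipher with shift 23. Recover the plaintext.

N(13): 13−23=-10≡16 → Q
O(14): 14−23=-9≡17 → R
E(4): 4−23=-19≡7 → H
U(20): 20−23=-3≡23 → X
R(17): 17−23=-6≡20 → U
M(12): 12−23=-11≡15 → P

QRHXUP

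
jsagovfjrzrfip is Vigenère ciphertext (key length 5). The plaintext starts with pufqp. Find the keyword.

uyvqz

Subtract each crib letter from the matching ciphertext letter (mod 26):
j(9)−p(15)=-6≡20 → u
s(18)−u(20)=-2≡24 → y
a(0)−f(5)=-5≡21 → v
g(6)−q(16)=-10≡16 → q
o(14)−p(15)=-1≡25 → z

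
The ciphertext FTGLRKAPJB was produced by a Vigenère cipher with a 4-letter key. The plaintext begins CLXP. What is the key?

Subtract each crib letter from the matching ciphertext letter (mod 26):
F(5)−C(2)=3 → D
T(19)−L(11)=8 → I
G(6)−X(23)=-17≡9 → J
L(11)−P(15)=-4≡22 → W

DIJW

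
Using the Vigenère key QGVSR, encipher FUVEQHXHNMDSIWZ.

VAQWHXDCFDTYDOQ

Repeat the key across the message: QGVSRQGVSRQGVSR
F(5)+Q(16): 21 → V
U(20)+G(6): 26≡0 → A
V(21)+V(21): 42≡16 → Q
E(4)+S(18): 22 → W
Q(16)+R(17): 33≡7 → H
H(7)+Q(16): 23 → X
X(23)+G(6): 29≡3 → D
H(7)+V(21): 28≡2 → C
N(13)+S(18): 31≡5 → F
M(12)+R(17): 29≡3 → D
D(3)+Q(16): 19 → T
S(18)+G(6): 24 → Y
I(8)+V(21): 29≡3 → D
W(22)+S(18): 40≡14 → O
Z(25)+R(17): 42≡16 → Q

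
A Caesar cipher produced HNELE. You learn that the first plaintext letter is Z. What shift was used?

8

From the crib: H(7)−Z(25)=-18≡8, so the shift is 8.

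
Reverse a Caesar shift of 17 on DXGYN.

MGPHW

D(3): 3−17=-14≡12 → M
X(23): 23−17=6 → G
G(6): 6−17=-11≡15 → P
Y(24): 24−17=7 → H
N(13): 13−17=-4≡22 → W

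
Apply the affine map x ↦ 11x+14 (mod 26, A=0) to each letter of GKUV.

G(6): 11·6+14=80≡2 → C
K(10): 11·10+14=124≡20 → U
U(20): 11·20+14=234≡0 → A
V(21): 11·21+14=245≡11 → L

CUAL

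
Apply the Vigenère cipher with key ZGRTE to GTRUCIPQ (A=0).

Repeat the key across the message: ZGRTEZGR
G(6)+Z(25): 31≡5 → F
T(19)+G(6): 25 → Z
R(17)+R(17): 34≡8 → I
U(20)+T(19): 39≡13 → N
C(2)+E(4): 6 → G
I(8)+Z(25): 33≡7 → H
P(15)+G(6): 21 → V
Q(16)+R(17): 33≡7 → H

FZINGHVH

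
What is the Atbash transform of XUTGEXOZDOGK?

CFGTVCLAWLTP

X(23) → C(2)
U(20) → F(5)
T(19) → G(6)
G(6) → T(19)
E(4) → V(21)
X(23) → C(2)
O(14) → L(11)
Z(25) → A(0)
D(3) → W(22)
O(14) → L(11)
G(6) → T(19)
K(10) → P(15)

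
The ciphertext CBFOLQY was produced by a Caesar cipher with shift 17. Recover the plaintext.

C(2): 2−17=-15≡11 → L
B(1): 1−17=-16≡10 → K
F(5): 5−17=-12≡14 → O
O(14): 14−17=-3≡23 → X
L(11): 11−17=-6≡20 → U
Q(16): 16−17=-1≡25 → Z
Y(24): 24−17=7 → H

LKOXUZH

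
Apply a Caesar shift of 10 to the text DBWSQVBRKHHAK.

D(3): 3+10=13 → N
B(1): 1+10=11 → L
W(22): 22+10=32≡6 → G
S(18): 18+10=28≡2 → C
Q(16): 16+10=26≡0 → A
V(21): 21+10=31≡5 → F
B(1): 1+10=11 → L
R(17): 17+10=27≡1 → B
K(10): 10+10=20 → U
H(7): 7+10=17 → R
H(7): 7+10=17 → R
A(0): 0+10=10 → K
K(10): 10+10=20 → U

NLGCAFLBURRKU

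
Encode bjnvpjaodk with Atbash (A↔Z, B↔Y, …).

yqmekqzlwp

b(1) → y(24)
j(9) → q(16)
n(13) → m(12)
v(21) → e(4)
p(15) → k(10)
j(9) → q(16)
a(0) → z(25)
o(14) → l(11)
d(3) → w(22)
k(10) → p(15)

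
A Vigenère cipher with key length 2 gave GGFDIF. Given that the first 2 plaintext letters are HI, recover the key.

Subtract each crib letter from the matching ciphertext letter (mod 26):
G(6)−H(7)=-1≡25 → Z
G(6)−I(8)=-2≡24 → Y

ZY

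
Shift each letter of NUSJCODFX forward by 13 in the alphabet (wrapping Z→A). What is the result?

AHFWPBQSK

N(13): 13+13=26≡0 → A
U(20): 20+13=33≡7 → H
S(18): 18+13=31≡5 → F
J(9): 9+13=22 → W
C(2): 2+13=15 → P
O(14): 14+13=27≡1 → B
D(3): 3+13=16 → Q
F(5): 5+13=18 → S
X(23): 23+13=36≡10 → K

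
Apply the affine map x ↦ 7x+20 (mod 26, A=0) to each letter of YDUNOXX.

GPEHOZZ

Y(24): 7·24+20=188≡6 → G
D(3): 7·3+20=41≡15 → P
U(20): 7·20+20=160≡4 → E
N(13): 7·13+20=111≡7 → H
O(14): 7·14+20=118≡14 → O
X(23): 7·23+20=181≡25 → Z
X(23): 7·23+20=181≡25 → Z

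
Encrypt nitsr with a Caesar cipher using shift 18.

falkj

n(13): 13+18=31≡5 → f
i(8): 8+18=26≡0 → a
t(19): 19+18=37≡11 → l
s(18): 18+18=36≡10 → k
r(17): 17+18=35≡9 → j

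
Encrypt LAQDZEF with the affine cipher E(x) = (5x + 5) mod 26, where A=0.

IFHUAZE

L(11): 5·11+5=60≡8 → I
A(0): 5·0+5=5 → F
Q(16): 5·16+5=85≡7 → H
D(3): 5·3+5=20 → U
Z(25): 5·25+5=130≡0 → A
E(4): 5·4+5=25 → Z
F(5): 5·5+5=30≡4 → E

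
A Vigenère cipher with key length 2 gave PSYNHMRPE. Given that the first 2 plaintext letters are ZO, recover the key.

Subtract each crib letter from the matching ciphertext letter (mod 26):
P(15)−Z(25)=-10≡16 → Q
S(18)−O(14)=4 → E

QE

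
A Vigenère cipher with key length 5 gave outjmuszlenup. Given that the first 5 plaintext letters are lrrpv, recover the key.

Subtract each crib letter from the matching ciphertext letter (mod 26):
o(14)−l(11)=3 → d
u(20)−r(17)=3 → d
t(19)−r(17)=2 → c
j(9)−p(15)=-6≡20 → u
m(12)−v(21)=-9≡17 → r

ddcur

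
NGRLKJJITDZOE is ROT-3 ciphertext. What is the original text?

N(13): 13−3=10 → K
G(6): 6−3=3 → D
R(17): 17−3=14 → O
L(11): 11−3=8 → I
K(10): 10−3=7 → H
J(9): 9−3=6 → G
J(9): 9−3=6 → G
I(8): 8−3=5 → F
T(19): 19−3=16 → Q
D(3): 3−3=0 → A
Z(25): 25−3=22 → W
O(14): 14−3=11 → L
E(4): 4−3=1 → B

KDOIHGGFQAWLB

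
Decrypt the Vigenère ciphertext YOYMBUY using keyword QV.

Repeat the key across the ciphertext: QVQVQVQ
Y(24)−Q(16): 8 → I
O(14)−V(21): -7≡19 → T
Y(24)−Q(16): 8 → I
M(12)−V(21): -9≡17 → R
B(1)−Q(16): -15≡11 → L
U(20)−V(21): -1≡25 → Z
Y(24)−Q(16): 8 → I

ITIRLZI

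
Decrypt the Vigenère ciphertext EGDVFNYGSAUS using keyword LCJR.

TEUEULPPHYLB

Repeat the key across the ciphertext: LCJRLCJRLCJR
E(4)−L(11): -7≡19 → T
G(6)−C(2): 4 → E
D(3)−J(9): -6≡20 → U
V(21)−R(17): 4 → E
F(5)−L(11): -6≡20 → U
N(13)−C(2): 11 → L
Y(24)−J(9): 15 → P
G(6)−R(17): -11≡15 → P
S(18)−L(11): 7 → H
A(0)−C(2): -2≡24 → Y
U(20)−J(9): 11 → L
S(18)−R(17): 1 → B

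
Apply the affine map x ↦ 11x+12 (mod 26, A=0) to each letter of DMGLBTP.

TOADXNV

D(3): 11·3+12=45≡19 → T
M(12): 11·12+12=144≡14 → O
G(6): 11·6+12=78≡0 → A
L(11): 11·11+12=133≡3 → D
B(1): 11·1+12=23 → X
T(19): 11·19+12=221≡13 → N
P(15): 11·15+12=177≡21 → V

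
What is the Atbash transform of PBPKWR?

KYKPDI

P(15) → K(10)
B(1) → Y(24)
P(15) → K(10)
K(10) → P(15)
W(22) → D(3)
R(17) → I(8)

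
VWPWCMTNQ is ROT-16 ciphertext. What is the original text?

V(21): 21−16=5 → F
W(22): 22−16=6 → G
P(15): 15−16=-1≡25 → Z
W(22): 22−16=6 → G
C(2): 2−16=-14≡12 → M
M(12): 12−16=-4≡22 → W
T(19): 19−16=3 → D
N(13): 13−16=-3≡23 → X
Q(16): 16−16=0 → A

FGZGMWDXA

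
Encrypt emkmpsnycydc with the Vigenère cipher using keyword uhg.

ytqgwyhfiski

Repeat the key across the message: uhguhguhguhg
e(4)+u(20): 24 → y
m(12)+h(7): 19 → t
k(10)+g(6): 16 → q
m(12)+u(20): 32≡6 → g
p(15)+h(7): 22 → w
s(18)+g(6): 24 → y
n(13)+u(20): 33≡7 → h
y(24)+h(7): 31≡5 → f
c(2)+g(6): 8 → i
y(24)+u(20): 44≡18 → s
d(3)+h(7): 10 → k
c(2)+g(6): 8 → i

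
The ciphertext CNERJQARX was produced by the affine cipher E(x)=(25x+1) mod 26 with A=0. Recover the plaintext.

The inverse of 25 mod 26 is 25, since 25·25=625≡1. Apply D(y)=25·(y−1) mod 26:
C(2): 25·(2−1)=25 → Z
N(13): 25·(13−1)=300≡14 → O
E(4): 25·(4−1)=75≡23 → X
R(17): 25·(17−1)=400≡10 → K
J(9): 25·(9−1)=200≡18 → S
Q(16): 25·(16−1)=375≡11 → L
A(0): 25·(0−1)=-25≡1 → B
R(17): 25·(17−1)=400≡10 → K
X(23): 25·(23−1)=550≡4 → E

ZOXKSLBKE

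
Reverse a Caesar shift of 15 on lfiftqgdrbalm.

wqtqebrocmlwx

l(11): 11−15=-4≡22 → w
f(5): 5−15=-10≡16 → q
i(8): 8−15=-7≡19 → t
f(5): 5−15=-10≡16 → q
t(19): 19−15=4 → e
q(16): 16−15=1 → b
g(6): 6−15=-9≡17 → r
d(3): 3−15=-12≡14 → o
r(17): 17−15=2 → c
b(1): 1−15=-14≡12 → m
a(0): 0−15=-15≡11 → l
l(11): 11−15=-4≡22 → w
m(12): 12−15=-3≡23 → x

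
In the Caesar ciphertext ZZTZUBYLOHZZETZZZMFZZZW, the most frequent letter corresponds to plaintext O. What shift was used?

11

The most frequent ciphertext letter is Z (appears 11 times).
Z is position 25; O is position 14.
Shift = 11.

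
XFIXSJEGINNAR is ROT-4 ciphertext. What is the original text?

X(23): 23−4=19 → T
F(5): 5−4=1 → B
I(8): 8−4=4 → E
X(23): 23−4=19 → T
S(18): 18−4=14 → O
J(9): 9−4=5 → F
E(4): 4−4=0 → A
G(6): 6−4=2 → C
I(8): 8−4=4 → E
N(13): 13−4=9 → J
N(13): 13−4=9 → J
A(0): 0−4=-4≡22 → W
R(17): 17−4=13 → N

TBETOFACEJJWN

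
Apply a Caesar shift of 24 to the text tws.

t(19): 19+24=43≡17 → r
w(22): 22+24=46≡20 → u
s(18): 18+24=42≡16 → q

ruq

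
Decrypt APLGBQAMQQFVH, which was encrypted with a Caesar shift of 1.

A(0): 0−1=-1≡25 → Z
P(15): 15−1=14 → O
L(11): 11−1=10 → K
G(6): 6−1=5 → F
B(1): 1−1=0 → A
Q(16): 16−1=15 → P
A(0): 0−1=-1≡25 → Z
M(12): 12−1=11 → L
Q(16): 16−1=15 → P
Q(16): 16−1=15 → P
F(5): 5−1=4 → E
V(21): 21−1=20 → U
H(7): 7−1=6 → G

ZOKFAPZLPPEUG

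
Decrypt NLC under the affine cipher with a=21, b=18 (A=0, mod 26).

BRY

The inverse of 21 mod 26 is 5, since 21·5=105≡1. Apply D(y)=5·(y−18) mod 26:
N(13): 5·(13−18)=-25≡1 → B
L(11): 5·(11−18)=-35≡17 → R
C(2): 5·(2−18)=-80≡24 → Y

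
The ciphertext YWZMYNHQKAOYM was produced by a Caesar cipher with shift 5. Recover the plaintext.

Y(24): 24−5=19 → T
W(22): 22−5=17 → R
Z(25): 25−5=20 → U
M(12): 12−5=7 → H
Y(24): 24−5=19 → T
N(13): 13−5=8 → I
H(7): 7−5=2 → C
Q(16): 16−5=11 → L
K(10): 10−5=5 → F
A(0): 0−5=-5≡21 → V
O(14): 14−5=9 → J
Y(24): 24−5=19 → T
M(12): 12−5=7 → H

TRUHTICLFVJTH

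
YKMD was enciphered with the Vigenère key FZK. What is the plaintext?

Repeat the key across the ciphertext: FZKF
Y(24)−F(5): 19 → T
K(10)−Z(25): -15≡11 → L
M(12)−K(10): 2 → C
D(3)−F(5): -2≡24 → Y

TLCY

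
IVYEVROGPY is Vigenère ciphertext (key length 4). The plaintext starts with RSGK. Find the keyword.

Subtract each crib letter from the matching ciphertext letter (mod 26):
I(8)−R(17)=-9≡17 → R
V(21)−S(18)=3 → D
Y(24)−G(6)=18 → S
E(4)−K(10)=-6≡20 → U

RDSU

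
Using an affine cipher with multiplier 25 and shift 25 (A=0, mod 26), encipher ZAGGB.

Z(25): 25·25+25=650≡0 → A
A(0): 25·0+25=25 → Z
G(6): 25·6+25=175≡19 → T
G(6): 25·6+25=175≡19 → T
B(1): 25·1+25=50≡24 → Y

AZTTY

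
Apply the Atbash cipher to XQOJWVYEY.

X(23) → C(2)
Q(16) → J(9)
O(14) → L(11)
J(9) → Q(16)
W(22) → D(3)
V(21) → E(4)
Y(24) → B(1)
E(4) → V(21)
Y(24) → B(1)

CJLQDEBVB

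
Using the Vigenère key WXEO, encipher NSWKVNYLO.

Repeat the key across the message: WXEOWXEOW
N(13)+W(22): 35≡9 → J
S(18)+X(23): 41≡15 → P
W(22)+E(4): 26≡0 → A
K(10)+O(14): 24 → Y
V(21)+W(22): 43≡17 → R
N(13)+X(23): 36≡10 → K
Y(24)+E(4): 28≡2 → C
L(11)+O(14): 25 → Z
O(14)+W(22): 36≡10 → K

JPAYRKCZK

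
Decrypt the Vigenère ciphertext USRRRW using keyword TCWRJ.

Repeat the key across the ciphertext: TCWRJT
U(20)−T(19): 1 → B
S(18)−C(2): 16 → Q
R(17)−W(22): -5≡21 → V
R(17)−R(17): 0 → A
R(17)−J(9): 8 → I
W(22)−T(19): 3 → D

BQVAID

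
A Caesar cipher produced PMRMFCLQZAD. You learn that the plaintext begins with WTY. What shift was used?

From the crib: P(15)−W(22)=-7≡19, so the shift is 19.

19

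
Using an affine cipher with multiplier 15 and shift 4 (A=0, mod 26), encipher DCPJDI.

XIVJXU

D(3): 15·3+4=49≡23 → X
C(2): 15·2+4=34≡8 → I
P(15): 15·15+4=229≡21 → V
J(9): 15·9+4=139≡9 → J
D(3): 15·3+4=49≡23 → X
I(8): 15·8+4=124≡20 → U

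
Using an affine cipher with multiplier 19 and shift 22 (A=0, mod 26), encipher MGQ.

QGO

M(12): 19·12+22=250≡16 → Q
G(6): 19·6+22=136≡6 → G
Q(16): 19·16+22=326≡14 → O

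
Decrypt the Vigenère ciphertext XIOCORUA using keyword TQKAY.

Repeat the key across the ciphertext: TQKAYTQK
X(23)−T(19): 4 → E
I(8)−Q(16): -8≡18 → S
O(14)−K(10): 4 → E
C(2)−A(0): 2 → C
O(14)−Y(24): -10≡16 → Q
R(17)−T(19): -2≡24 → Y
U(20)−Q(16): 4 → E
A(0)−K(10): -10≡16 → Q

ESECQYEQ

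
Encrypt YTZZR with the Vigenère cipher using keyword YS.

WLXRP

Repeat the key across the message: YSYSY
Y(24)+Y(24): 48≡22 → W
T(19)+S(18): 37≡11 → L
Z(25)+Y(24): 49≡23 → X
Z(25)+S(18): 43≡17 → R
R(17)+Y(24): 41≡15 → P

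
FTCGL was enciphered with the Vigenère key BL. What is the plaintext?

EIBVK

Repeat the key across the ciphertext: BLBLB
F(5)−B(1): 4 → E
T(19)−L(11): 8 → I
C(2)−B(1): 1 → B
G(6)−L(11): -5≡21 → V
L(11)−B(1): 10 → K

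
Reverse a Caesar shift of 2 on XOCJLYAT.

VMAHJWYR

X(23): 23−2=21 → V
O(14): 14−2=12 → M
C(2): 2−2=0 → A
J(9): 9−2=7 → H
L(11): 11−2=9 → J
Y(24): 24−2=22 → W
A(0): 0−2=-2≡24 → Y
T(19): 19−2=17 → R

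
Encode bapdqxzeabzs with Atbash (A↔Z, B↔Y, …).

b(1) → y(24)
a(0) → z(25)
p(15) → k(10)
d(3) → w(22)
q(16) → j(9)
x(23) → c(2)
z(25) → a(0)
e(4) → v(21)
a(0) → z(25)
b(1) → y(24)
z(25) → a(0)
s(18) → h(7)

yzkwjcavzyah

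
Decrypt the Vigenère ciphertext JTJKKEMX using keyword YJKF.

LKZFMVCS

Repeat the key across the ciphertext: YJKFYJKF
J(9)−Y(24): -15≡11 → L
T(19)−J(9): 10 → K
J(9)−K(10): -1≡25 → Z
K(10)−F(5): 5 → F
K(10)−Y(24): -14≡12 → M
E(4)−J(9): -5≡21 → V
M(12)−K(10): 2 → C
X(23)−F(5): 18 → S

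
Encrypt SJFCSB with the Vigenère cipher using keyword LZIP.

DINRDA

Repeat the key across the message: LZIPLZ
S(18)+L(11): 29≡3 → D
J(9)+Z(25): 34≡8 → I
F(5)+I(8): 13 → N
C(2)+P(15): 17 → R
S(18)+L(11): 29≡3 → D
B(1)+Z(25): 26≡0 → A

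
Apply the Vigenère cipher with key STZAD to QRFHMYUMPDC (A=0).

IKEHPQNLPGU

Repeat the key across the message: STZADSTZADS
Q(16)+S(18): 34≡8 → I
R(17)+T(19): 36≡10 → K
F(5)+Z(25): 30≡4 → E
H(7)+A(0): 7 → H
M(12)+D(3): 15 → P
Y(24)+S(18): 42≡16 → Q
U(20)+T(19): 39≡13 → N
M(12)+Z(25): 37≡11 → L
P(15)+A(0): 15 → P
D(3)+D(3): 6 → G
C(2)+S(18): 20 → U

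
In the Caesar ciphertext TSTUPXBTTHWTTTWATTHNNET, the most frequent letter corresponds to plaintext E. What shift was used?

The most frequent ciphertext letter is T (appears 10 times).
T is position 19; E is position 4.
Shift = 15.

15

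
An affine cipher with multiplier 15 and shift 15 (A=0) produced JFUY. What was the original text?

KIJL

The inverse of 15 mod 26 is 7, since 15·7=105≡1. Apply D(y)=7·(y−15) mod 26:
J(9): 7·(9−15)=-42≡10 → K
F(5): 7·(5−15)=-70≡8 → I
U(20): 7·(20−15)=35≡9 → J
Y(24): 7·(24−15)=63≡11 → L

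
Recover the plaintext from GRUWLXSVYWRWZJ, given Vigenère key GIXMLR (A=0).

Repeat the key across the ciphertext: GIXMLRGIXMLRGI
G(6)−G(6): 0 → A
R(17)−I(8): 9 → J
U(20)−X(23): -3≡23 → X
W(22)−M(12): 10 → K
L(11)−L(11): 0 → A
X(23)−R(17): 6 → G
S(18)−G(6): 12 → M
V(21)−I(8): 13 → N
Y(24)−X(23): 1 → B
W(22)−M(12): 10 → K
R(17)−L(11): 6 → G
W(22)−R(17): 5 → F
Z(25)−G(6): 19 → T
J(9)−I(8): 1 → B

AJXKAGMNBKGFTB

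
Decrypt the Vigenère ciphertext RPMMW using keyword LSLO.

GXBYL

Repeat the key across the ciphertext: LSLOL
R(17)−L(11): 6 → G
P(15)−S(18): -3≡23 → X
M(12)−L(11): 1 → B
M(12)−O(14): -2≡24 → Y
W(22)−L(11): 11 → L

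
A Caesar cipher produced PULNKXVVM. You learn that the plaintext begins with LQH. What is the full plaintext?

From the crib: P(15)−L(11)=4, so the shift is 4.
Subtract 4 from each ciphertext letter:
P(15): 15−4=11 → L
U(20): 20−4=16 → Q
L(11): 11−4=7 → H
N(13): 13−4=9 → J
K(10): 10−4=6 → G
X(23): 23−4=19 → T
V(21): 21−4=17 → R
V(21): 21−4=17 → R
M(12): 12−4=8 → I

LQHJGTRRI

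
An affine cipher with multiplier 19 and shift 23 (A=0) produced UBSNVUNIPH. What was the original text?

The inverse of 19 mod 26 is 11, since 19·11=209≡1. Apply D(y)=11·(y−23) mod 26:
U(20): 11·(20−23)=-33≡19 → T
B(1): 11·(1−23)=-242≡18 → S
S(18): 11·(18−23)=-55≡23 → X
N(13): 11·(13−23)=-110≡20 → U
V(21): 11·(21−23)=-22≡4 → E
U(20): 11·(20−23)=-33≡19 → T
N(13): 11·(13−23)=-110≡20 → U
I(8): 11·(8−23)=-165≡17 → R
P(15): 11·(15−23)=-88≡16 → Q
H(7): 11·(7−23)=-176≡6 → G

TSXUETURQG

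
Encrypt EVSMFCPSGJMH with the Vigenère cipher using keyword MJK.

Repeat the key across the message: MJKMJKMJKMJK
E(4)+M(12): 16 → Q
V(21)+J(9): 30≡4 → E
S(18)+K(10): 28≡2 → C
M(12)+M(12): 24 → Y
F(5)+J(9): 14 → O
C(2)+K(10): 12 → M
P(15)+M(12): 27≡1 → B
S(18)+J(9): 27≡1 → B
G(6)+K(10): 16 → Q
J(9)+M(12): 21 → V
M(12)+J(9): 21 → V
H(7)+K(10): 17 → R

QECYOMBBQVVR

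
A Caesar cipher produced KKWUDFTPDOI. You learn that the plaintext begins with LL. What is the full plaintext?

LLXVEGUQEPJ

From the crib: K(10)−L(11)=-1≡25, so the shift is 25.
Subtract 25 from each ciphertext letter:
K(10): 10−25=-15≡11 → L
K(10): 10−25=-15≡11 → L
W(22): 22−25=-3≡23 → X
U(20): 20−25=-5≡21 → V
D(3): 3−25=-22≡4 → E
F(5): 5−25=-20≡6 → G
T(19): 19−25=-6≡20 → U
P(15): 15−25=-10≡16 → Q
D(3): 3−25=-22≡4 → E
O(14): 14−25=-11≡15 → P
I(8): 8−25=-17≡9 → J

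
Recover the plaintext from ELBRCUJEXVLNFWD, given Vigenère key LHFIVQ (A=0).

TEWJHEYXSNQXUPY

Repeat the key across the ciphertext: LHFIVQLHFIVQLHF
E(4)−L(11): -7≡19 → T
L(11)−H(7): 4 → E
B(1)−F(5): -4≡22 → W
R(17)−I(8): 9 → J
C(2)−V(21): -19≡7 → H
U(20)−Q(16): 4 → E
J(9)−L(11): -2≡24 → Y
E(4)−H(7): -3≡23 → X
X(23)−F(5): 18 → S
V(21)−I(8): 13 → N
L(11)−V(21): -10≡16 → Q
N(13)−Q(16): -3≡23 → X
F(5)−L(11): -6≡20 → U
W(22)−H(7): 15 → P
D(3)−F(5): -2≡24 → Y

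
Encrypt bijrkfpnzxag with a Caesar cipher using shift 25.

ahiqjeomywzf

b(1): 1+25=26≡0 → a
i(8): 8+25=33≡7 → h
j(9): 9+25=34≡8 → i
r(17): 17+25=42≡16 → q
k(10): 10+25=35≡9 → j
f(5): 5+25=30≡4 → e
p(15): 15+25=40≡14 → o
n(13): 13+25=38≡12 → m
z(25): 25+25=50≡24 → y
x(23): 23+25=48≡22 → w
a(0): 0+25=25 → z
g(6): 6+25=31≡5 → f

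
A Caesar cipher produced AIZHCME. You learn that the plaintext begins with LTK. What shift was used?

From the crib: A(0)−L(11)=-11≡15, so the shift is 15.

15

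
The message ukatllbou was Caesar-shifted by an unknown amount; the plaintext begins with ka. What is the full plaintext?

kaqjbbrek

From the crib: u(20)−k(10)=10, so the shift is 10.
Subtract 10 from each ciphertext letter:
u(20): 20−10=10 → k
k(10): 10−10=0 → a
a(0): 0−10=-10≡16 → q
t(19): 19−10=9 → j
l(11): 11−10=1 → b
l(11): 11−10=1 → b
b(1): 1−10=-9≡17 → r
o(14): 14−10=4 → e
u(20): 20−10=10 → k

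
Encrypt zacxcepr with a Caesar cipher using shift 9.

z(25): 25+9=34≡8 → i
a(0): 0+9=9 → j
c(2): 2+9=11 → l
x(23): 23+9=32≡6 → g
c(2): 2+9=11 → l
e(4): 4+9=13 → n
p(15): 15+9=24 → y
r(17): 17+9=26≡0 → a

ijlglnya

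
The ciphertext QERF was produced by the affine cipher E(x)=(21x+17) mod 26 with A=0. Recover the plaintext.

VNAS

The inverse of 21 mod 26 is 5, since 21·5=105≡1. Apply D(y)=5·(y−17) mod 26:
Q(16): 5·(16−17)=-5≡21 → V
E(4): 5·(4−17)=-65≡13 → N
R(17): 5·(17−17)=0 → A
F(5): 5·(5−17)=-60≡18 → S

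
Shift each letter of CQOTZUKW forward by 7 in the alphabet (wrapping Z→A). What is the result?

C(2): 2+7=9 → J
Q(16): 16+7=23 → X
O(14): 14+7=21 → V
T(19): 19+7=26≡0 → A
Z(25): 25+7=32≡6 → G
U(20): 20+7=27≡1 → B
K(10): 10+7=17 → R
W(22): 22+7=29≡3 → D

JXVAGBRD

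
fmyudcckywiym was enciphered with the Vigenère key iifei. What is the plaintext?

xetqvuufuoaqh

Repeat the key across the ciphertext: iifeiiifeiiif
f(5)−i(8): -3≡23 → x
m(12)−i(8): 4 → e
y(24)−f(5): 19 → t
u(20)−e(4): 16 → q
d(3)−i(8): -5≡21 → v
c(2)−i(8): -6≡20 → u
c(2)−i(8): -6≡20 → u
k(10)−f(5): 5 → f
y(24)−e(4): 20 → u
w(22)−i(8): 14 → o
i(8)−i(8): 0 → a
y(24)−i(8): 16 → q
m(12)−f(5): 7 → h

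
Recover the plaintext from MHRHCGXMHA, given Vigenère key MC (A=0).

AFFFQELKVY

Repeat the key across the ciphertext: MCMCMCMCMC
M(12)−M(12): 0 → A
H(7)−C(2): 5 → F
R(17)−M(12): 5 → F
H(7)−C(2): 5 → F
C(2)−M(12): -10≡16 → Q
G(6)−C(2): 4 → E
X(23)−M(12): 11 → L
M(12)−C(2): 10 → K
H(7)−M(12): -5≡21 → V
A(0)−C(2): -2≡24 → Y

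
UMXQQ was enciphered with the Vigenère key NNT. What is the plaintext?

Repeat the key across the ciphertext: NNTNN
U(20)−N(13): 7 → H
M(12)−N(13): -1≡25 → Z
X(23)−T(19): 4 → E
Q(16)−N(13): 3 → D
Q(16)−N(13): 3 → D

HZEDD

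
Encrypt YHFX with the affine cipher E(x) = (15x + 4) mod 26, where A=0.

Y(24): 15·24+4=364≡0 → A
H(7): 15·7+4=109≡5 → F
F(5): 15·5+4=79≡1 → B
X(23): 15·23+4=349≡11 → L

AFBL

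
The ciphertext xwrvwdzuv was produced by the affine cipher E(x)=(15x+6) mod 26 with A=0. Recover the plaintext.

pizbifdub

The inverse of 15 mod 26 is 7, since 15·7=105≡1. Apply D(y)=7·(y−6) mod 26:
x(23): 7·(23−6)=119≡15 → p
w(22): 7·(22−6)=112≡8 → i
r(17): 7·(17−6)=77≡25 → z
v(21): 7·(21−6)=105≡1 → b
w(22): 7·(22−6)=112≡8 → i
d(3): 7·(3−6)=-21≡5 → f
z(25): 7·(25−6)=133≡3 → d
u(20): 7·(20−6)=98≡20 → u
v(21): 7·(21−6)=105≡1 → b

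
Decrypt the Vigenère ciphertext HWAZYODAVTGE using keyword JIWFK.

Repeat the key across the ciphertext: JIWFKJIWFKJI
H(7)−J(9): -2≡24 → Y
W(22)−I(8): 14 → O
A(0)−W(22): -22≡4 → E
Z(25)−F(5): 20 → U
Y(24)−K(10): 14 → O
O(14)−J(9): 5 → F
D(3)−I(8): -5≡21 → V
A(0)−W(22): -22≡4 → E
V(21)−F(5): 16 → Q
T(19)−K(10): 9 → J
G(6)−J(9): -3≡23 → X
E(4)−I(8): -4≡22 → W

YOEUOFVEQJXW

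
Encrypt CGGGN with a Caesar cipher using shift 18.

C(2): 2+18=20 → U
G(6): 6+18=24 → Y
G(6): 6+18=24 → Y
G(6): 6+18=24 → Y
N(13): 13+18=31≡5 → F

UYYYF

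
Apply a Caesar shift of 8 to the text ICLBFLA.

I(8): 8+8=16 → Q
C(2): 2+8=10 → K
L(11): 11+8=19 → T
B(1): 1+8=9 → J
F(5): 5+8=13 → N
L(11): 11+8=19 → T
A(0): 0+8=8 → I

QKTJNTI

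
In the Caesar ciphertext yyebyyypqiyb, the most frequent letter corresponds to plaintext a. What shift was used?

24

The most frequent ciphertext letter is y (appears 6 times).
y is position 24; a is position 0.
Shift = 24.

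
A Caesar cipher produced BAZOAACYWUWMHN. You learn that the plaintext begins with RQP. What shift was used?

10

From the crib: B(1)−R(17)=-16≡10, so the shift is 10.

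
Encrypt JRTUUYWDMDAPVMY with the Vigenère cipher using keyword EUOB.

Repeat the key across the message: EUOBEUOBEUOBEUO
J(9)+E(4): 13 → N
R(17)+U(20): 37≡11 → L
T(19)+O(14): 33≡7 → H
U(20)+B(1): 21 → V
U(20)+E(4): 24 → Y
Y(24)+U(20): 44≡18 → S
W(22)+O(14): 36≡10 → K
D(3)+B(1): 4 → E
M(12)+E(4): 16 → Q
D(3)+U(20): 23 → X
A(0)+O(14): 14 → O
P(15)+B(1): 16 → Q
V(21)+E(4): 25 → Z
M(12)+U(20): 32≡6 → G
Y(24)+O(14): 38≡12 → M

NLHVYSKEQXOQZGM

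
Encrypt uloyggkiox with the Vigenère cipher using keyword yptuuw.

Repeat the key across the message: yptuuwyptu
u(20)+y(24): 44≡18 → s
l(11)+p(15): 26≡0 → a
o(14)+t(19): 33≡7 → h
y(24)+u(20): 44≡18 → s
g(6)+u(20): 26≡0 → a
g(6)+w(22): 28≡2 → c
k(10)+y(24): 34≡8 → i
i(8)+p(15): 23 → x
o(14)+t(19): 33≡7 → h
x(23)+u(20): 43≡17 → r

sahsacixhr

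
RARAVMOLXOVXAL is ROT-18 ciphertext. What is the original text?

R(17): 17−18=-1≡25 → Z
A(0): 0−18=-18≡8 → I
R(17): 17−18=-1≡25 → Z
A(0): 0−18=-18≡8 → I
V(21): 21−18=3 → D
M(12): 12−18=-6≡20 → U
O(14): 14−18=-4≡22 → W
L(11): 11−18=-7≡19 → T
X(23): 23−18=5 → F
O(14): 14−18=-4≡22 → W
V(21): 21−18=3 → D
X(23): 23−18=5 → F
A(0): 0−18=-18≡8 → I
L(11): 11−18=-7≡19 → T

ZIZIDUWTFWDFIT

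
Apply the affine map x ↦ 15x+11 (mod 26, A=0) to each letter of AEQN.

A(0): 15·0+11=11 → L
E(4): 15·4+11=71≡19 → T
Q(16): 15·16+11=251≡17 → R
N(13): 15·13+11=206≡24 → Y

LTRY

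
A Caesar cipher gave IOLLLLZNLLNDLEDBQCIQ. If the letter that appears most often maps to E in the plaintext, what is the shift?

7

The most frequent ciphertext letter is L (appears 7 times).
L is position 11; E is position 4.
Shift = 7.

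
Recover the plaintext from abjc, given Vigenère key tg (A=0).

Repeat the key across the ciphertext: tgtg
a(0)−t(19): -19≡7 → h
b(1)−g(6): -5≡21 → v
j(9)−t(19): -10≡16 → q
c(2)−g(6): -4≡22 → w

hvqw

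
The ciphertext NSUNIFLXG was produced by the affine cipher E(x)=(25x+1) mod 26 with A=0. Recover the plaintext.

The inverse of 25 mod 26 is 25, since 25·25=625≡1. Apply D(y)=25·(y−1) mod 26:
N(13): 25·(13−1)=300≡14 → O
S(18): 25·(18−1)=425≡9 → J
U(20): 25·(20−1)=475≡7 → H
N(13): 25·(13−1)=300≡14 → O
I(8): 25·(8−1)=175≡19 → T
F(5): 25·(5−1)=100≡22 → W
L(11): 25·(11−1)=250≡16 → Q
X(23): 25·(23−1)=550≡4 → E
G(6): 25·(6−1)=125≡21 → V

OJHOTWQEV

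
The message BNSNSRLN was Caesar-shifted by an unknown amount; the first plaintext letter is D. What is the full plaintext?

DPUPUTNP

From the crib: B(1)−D(3)=-2≡24, so the shift is 24.
Subtract 24 from each ciphertext letter:
B(1): 1−24=-23≡3 → D
N(13): 13−24=-11≡15 → P
S(18): 18−24=-6≡20 → U
N(13): 13−24=-11≡15 → P
S(18): 18−24=-6≡20 → U
R(17): 17−24=-7≡19 → T
L(11): 11−24=-13≡13 → N
N(13): 13−24=-11≡15 → P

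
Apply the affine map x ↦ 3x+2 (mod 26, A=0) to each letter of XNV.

X(23): 3·23+2=71≡19 → T
N(13): 3·13+2=41≡15 → P
V(21): 3·21+2=65≡13 → N

TPN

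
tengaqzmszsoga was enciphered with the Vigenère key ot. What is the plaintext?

flznmxltegevsh

Repeat the key across the ciphertext: ototototototot
t(19)−o(14): 5 → f
e(4)−t(19): -15≡11 → l
n(13)−o(14): -1≡25 → z
g(6)−t(19): -13≡13 → n
a(0)−o(14): -14≡12 → m
q(16)−t(19): -3≡23 → x
z(25)−o(14): 11 → l
m(12)−t(19): -7≡19 → t
s(18)−o(14): 4 → e
z(25)−t(19): 6 → g
s(18)−o(14): 4 → e
o(14)−t(19): -5≡21 → v
g(6)−o(14): -8≡18 → s
a(0)−t(19): -19≡7 → h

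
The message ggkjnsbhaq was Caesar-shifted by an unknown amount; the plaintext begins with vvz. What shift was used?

From the crib: g(6)−v(21)=-15≡11, so the shift is 11.

11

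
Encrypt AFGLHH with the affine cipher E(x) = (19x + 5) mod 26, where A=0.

FWPGII

A(0): 19·0+5=5 → F
F(5): 19·5+5=100≡22 → W
G(6): 19·6+5=119≡15 → P
L(11): 19·11+5=214≡6 → G
H(7): 19·7+5=138≡8 → I
H(7): 19·7+5=138≡8 → I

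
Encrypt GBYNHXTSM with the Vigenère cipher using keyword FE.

LFDRMBYWR

Repeat the key across the message: FEFEFEFEF
G(6)+F(5): 11 → L
B(1)+E(4): 5 → F
Y(24)+F(5): 29≡3 → D
N(13)+E(4): 17 → R
H(7)+F(5): 12 → M
X(23)+E(4): 27≡1 → B
T(19)+F(5): 24 → Y
S(18)+E(4): 22 → W
M(12)+F(5): 17 → R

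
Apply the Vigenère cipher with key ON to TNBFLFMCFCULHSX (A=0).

HAPSZSAPTPIYVFL

Repeat the key across the message: ONONONONONONONO
T(19)+O(14): 33≡7 → H
N(13)+N(13): 26≡0 → A
B(1)+O(14): 15 → P
F(5)+N(13): 18 → S
L(11)+O(14): 25 → Z
F(5)+N(13): 18 → S
M(12)+O(14): 26≡0 → A
C(2)+N(13): 15 → P
F(5)+O(14): 19 → T
C(2)+N(13): 15 → P
U(20)+O(14): 34≡8 → I
L(11)+N(13): 24 → Y
H(7)+O(14): 21 → V
S(18)+N(13): 31≡5 → F
X(23)+O(14): 37≡11 → L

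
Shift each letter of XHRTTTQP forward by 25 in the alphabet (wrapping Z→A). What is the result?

X(23): 23+25=48≡22 → W
H(7): 7+25=32≡6 → G
R(17): 17+25=42≡16 → Q
T(19): 19+25=44≡18 → S
T(19): 19+25=44≡18 → S
T(19): 19+25=44≡18 → S
Q(16): 16+25=41≡15 → P
P(15): 15+25=40≡14 → O

WGQSSSPO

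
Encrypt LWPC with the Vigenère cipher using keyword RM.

CIGO

Repeat the key across the message: RMRM
L(11)+R(17): 28≡2 → C
W(22)+M(12): 34≡8 → I
P(15)+R(17): 32≡6 → G
C(2)+M(12): 14 → O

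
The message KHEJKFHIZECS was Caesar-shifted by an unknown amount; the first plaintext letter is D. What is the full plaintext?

From the crib: K(10)−D(3)=7, so the shift is 7.
Subtract 7 from each ciphertext letter:
K(10): 10−7=3 → D
H(7): 7−7=0 → A
E(4): 4−7=-3≡23 → X
J(9): 9−7=2 → C
K(10): 10−7=3 → D
F(5): 5−7=-2≡24 → Y
H(7): 7−7=0 → A
I(8): 8−7=1 → B
Z(25): 25−7=18 → S
E(4): 4−7=-3≡23 → X
C(2): 2−7=-5≡21 → V
S(18): 18−7=11 → L

DAXCDYABSXVL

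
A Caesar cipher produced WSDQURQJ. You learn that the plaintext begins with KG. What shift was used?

From the crib: W(22)−K(10)=12, so the shift is 12.

12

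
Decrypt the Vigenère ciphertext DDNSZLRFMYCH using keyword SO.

LPVEHXZRUKKT

Repeat the key across the ciphertext: SOSOSOSOSOSO
D(3)−S(18): -15≡11 → L
D(3)−O(14): -11≡15 → P
N(13)−S(18): -5≡21 → V
S(18)−O(14): 4 → E
Z(25)−S(18): 7 → H
L(11)−O(14): -3≡23 → X
R(17)−S(18): -1≡25 → Z
F(5)−O(14): -9≡17 → R
M(12)−S(18): -6≡20 → U
Y(24)−O(14): 10 → K
C(2)−S(18): -16≡10 → K
H(7)−O(14): -7≡19 → T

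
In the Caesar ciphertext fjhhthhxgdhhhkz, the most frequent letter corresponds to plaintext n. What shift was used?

The most frequent ciphertext letter is h (appears 7 times).
h is position 7; n is position 13.
Shift = -6≡20.

20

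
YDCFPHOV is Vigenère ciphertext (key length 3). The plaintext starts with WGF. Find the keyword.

Subtract each crib letter from the matching ciphertext letter (mod 26):
Y(24)−W(22)=2 → C
D(3)−G(6)=-3≡23 → X
C(2)−F(5)=-3≡23 → X

CXX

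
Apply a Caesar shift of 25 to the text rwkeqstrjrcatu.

r(17): 17+25=42≡16 → q
w(22): 22+25=47≡21 → v
k(10): 10+25=35≡9 → j
e(4): 4+25=29≡3 → d
q(16): 16+25=41≡15 → p
s(18): 18+25=43≡17 → r
t(19): 19+25=44≡18 → s
r(17): 17+25=42≡16 → q
j(9): 9+25=34≡8 → i
r(17): 17+25=42≡16 → q
c(2): 2+25=27≡1 → b
a(0): 0+25=25 → z
t(19): 19+25=44≡18 → s
u(20): 20+25=45≡19 → t

qvjdprsqiqbzst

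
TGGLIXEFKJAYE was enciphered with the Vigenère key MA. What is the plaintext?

HGULWXSFYJOYS

Repeat the key across the ciphertext: MAMAMAMAMAMAM
T(19)−M(12): 7 → H
G(6)−A(0): 6 → G
G(6)−M(12): -6≡20 → U
L(11)−A(0): 11 → L
I(8)−M(12): -4≡22 → W
X(23)−A(0): 23 → X
E(4)−M(12): -8≡18 → S
F(5)−A(0): 5 → F
K(10)−M(12): -2≡24 → Y
J(9)−A(0): 9 → J
A(0)−M(12): -12≡14 → O
Y(24)−A(0): 24 → Y
E(4)−M(12): -8≡18 → S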